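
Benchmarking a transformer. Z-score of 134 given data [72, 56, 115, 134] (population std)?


μ = 94.25, σ = 31.499
z = (134 - 94.25)/31.499 = 1.2619

1.2619


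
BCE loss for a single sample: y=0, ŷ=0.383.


BCE = -[y·ln(p) + (1-y)·ln(1-p)]
= -0 - 1·ln(1-0.383)
= -ln(0.617) = 0.4829

0.4829


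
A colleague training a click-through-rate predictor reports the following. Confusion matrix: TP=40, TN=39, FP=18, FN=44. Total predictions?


Total = TP + TN + FP + FN
= 40 + 39 + 18 + 44
= 141
(Predicted positive: 58, predicted negative: 83)

141


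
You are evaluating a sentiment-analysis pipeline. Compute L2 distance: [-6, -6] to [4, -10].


d = √((-6-4)² + (-6+ 10)²)
  = √(100 + 16)
  = √116 = 10.7703

10.7703


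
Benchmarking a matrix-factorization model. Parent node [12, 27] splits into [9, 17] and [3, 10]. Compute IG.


Parent = [12, 27], H_parent = 0.8905
H_left = 0.9306 (n=26), H_right = 0.7793 (n=13)
H_children = (26/39)·0.9306 + (13/39)·0.7793 = 0.8802
IG = 0.8905 - 0.8802 = 0.0103

0.0103


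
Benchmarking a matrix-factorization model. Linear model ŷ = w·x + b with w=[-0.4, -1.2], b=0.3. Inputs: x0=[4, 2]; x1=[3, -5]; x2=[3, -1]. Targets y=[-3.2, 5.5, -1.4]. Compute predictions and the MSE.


ŷ0 = (-0.4)·(4) + (-1.2)·(2) + 0.3 = -3.7
ŷ1 = (-0.4)·(3) + (-1.2)·(-5) + 0.3 = 5.1
ŷ2 = (-0.4)·(3) + (-1.2)·(-1) + 0.3 = 0.3
errors² = [0.25, 0.16, 2.89]
MSE = 3.3000/3 = 1.1

1.1


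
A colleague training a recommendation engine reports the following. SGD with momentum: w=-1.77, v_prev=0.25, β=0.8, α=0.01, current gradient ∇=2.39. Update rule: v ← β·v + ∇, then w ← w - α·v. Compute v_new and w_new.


v_new = 0.8·0.25 + 2.39 = 0.2 + 2.39 = 2.59
w_new = -1.77 - 0.01·2.59 = -1.77 - 0.0259 = -1.7959

v_new=2.59, w_new=-1.7959


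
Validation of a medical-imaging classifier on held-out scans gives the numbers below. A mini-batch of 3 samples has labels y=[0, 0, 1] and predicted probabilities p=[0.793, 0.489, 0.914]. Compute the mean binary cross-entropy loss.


L[0] = -ln(1-0.793) = -ln(0.207) = 1.575
L[1] = -ln(1-0.489) = -ln(0.511) = 0.6714
L[2] = -ln(0.914) = 0.0899
mean = (1.575 + 0.6714 + 0.0899)/3 = 0.7788

0.7788


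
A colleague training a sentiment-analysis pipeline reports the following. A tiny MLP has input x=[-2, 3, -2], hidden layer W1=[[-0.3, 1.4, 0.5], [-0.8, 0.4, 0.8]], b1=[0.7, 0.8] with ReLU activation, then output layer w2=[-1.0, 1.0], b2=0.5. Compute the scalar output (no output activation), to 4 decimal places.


z1[0] = (-0.3)·(-2) + (1.4)·(3) + (0.5)·(-2) + 0.7 = 4.5
z1[1] = (-0.8)·(-2) + (0.4)·(3) + (0.8)·(-2) + 0.8 = 2.0
h = ReLU(z1) = [4.5, 2.0]
output = (-1.0)·(4.5) + (1.0)·(2.0) + 0.5 = -2.0

-2.0


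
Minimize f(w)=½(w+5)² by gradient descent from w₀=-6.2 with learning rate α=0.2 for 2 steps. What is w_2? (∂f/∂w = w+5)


step 1: grad = -6.2+5 = -1.2; w = -6.2 - 0.2·(-1.2) = -5.96
step 2: grad = -5.96+5 = -0.96; w = -5.96 - 0.2·(-0.96) = -5.768

-5.768


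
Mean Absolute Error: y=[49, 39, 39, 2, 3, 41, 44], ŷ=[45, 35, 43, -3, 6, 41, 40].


Absolute errors: |49-45|=4, |39-35|=4, |39-43|=4, |2+ 3|=5, |3-6|=3, |41-41|=0, |44-40|=4
Sum = 24
MAE = 24/7 = 24/7

24/7


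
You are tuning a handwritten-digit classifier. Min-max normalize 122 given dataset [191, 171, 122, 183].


min=122, max=191
(122-122)/(191-122) = 0/69 = 0.0

0.0


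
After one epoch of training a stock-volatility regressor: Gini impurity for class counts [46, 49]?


Probabilities: [46/95, 49/95] ≈ [0.4842, 0.5158]
Σpᵢ² = (2116 + 2401)/95² = 4517/9025
Gini = 1 - Σpᵢ² = 1 - 4517/9025 = 0.4995

0.4995


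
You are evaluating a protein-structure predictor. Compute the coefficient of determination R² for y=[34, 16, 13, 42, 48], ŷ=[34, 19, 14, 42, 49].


ȳ = 30.6
SS_res = Σ(y-ŷ)² = 11
SS_tot = Σ(y-ȳ)² = 967.2
R² = 1 - SS_res/SS_tot = 1 - 0.0114 = 0.9886

0.9886


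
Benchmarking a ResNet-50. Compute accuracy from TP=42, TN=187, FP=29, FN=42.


Accuracy = (TP+TN)/(TP+TN+FP+FN)
= (42+187)/(300)
= 229/300 = 76.33%

76.33%


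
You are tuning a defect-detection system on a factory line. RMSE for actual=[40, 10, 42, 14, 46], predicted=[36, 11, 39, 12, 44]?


MSE = 34/5 = 6.8
RMSE = √(34/5) = 2.6077

2.6077


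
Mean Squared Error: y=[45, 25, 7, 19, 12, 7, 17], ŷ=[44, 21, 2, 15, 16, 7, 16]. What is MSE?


Squared errors: (45-44)²=1, (25-21)²=16, (7-2)²=25, (19-15)²=16, (12-16)²=16, (7-7)²=0, (17-16)²=1
Sum = 75
MSE = 75/7 = 75/7

75/7


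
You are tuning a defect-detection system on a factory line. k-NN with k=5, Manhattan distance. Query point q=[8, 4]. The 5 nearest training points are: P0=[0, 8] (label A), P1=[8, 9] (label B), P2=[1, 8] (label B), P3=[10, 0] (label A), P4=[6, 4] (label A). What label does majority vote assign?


d(q,P0) = 12  (label A)
d(q,P1) = 5  (label B)
d(q,P2) = 11  (label B)
d(q,P3) = 6  (label A)
d(q,P4) = 2  (label A)
Votes: A=3, B=2
Majority → A

A


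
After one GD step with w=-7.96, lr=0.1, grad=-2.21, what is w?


w_new = w - α·∇
= -7.96 - 0.1·-2.21
= -7.96 + 0.221
= -7.739

-7.739


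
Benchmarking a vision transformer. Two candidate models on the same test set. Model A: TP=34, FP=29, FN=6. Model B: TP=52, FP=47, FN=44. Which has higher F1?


Model A: P=34/63=0.5397, R=34/40=0.85, F1=2PR/(P+R)=2TP/(2TP+FP+FN)=68/103=0.6602
Model B: P=52/99=0.5253, R=52/96=0.5417, F1=2PR/(P+R)=2TP/(2TP+FP+FN)=104/195=0.5333
0.6602 > 0.5333 → Model A

Model A


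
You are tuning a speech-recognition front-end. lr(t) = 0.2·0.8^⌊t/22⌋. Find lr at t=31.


n_drops = ⌊31/22⌋ = 1
lr = 0.2·0.8^1 = 0.2·0.8 = 0.16

0.16


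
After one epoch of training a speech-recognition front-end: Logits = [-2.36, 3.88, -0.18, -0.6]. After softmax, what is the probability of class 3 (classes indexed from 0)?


Exponentials: e^-2.36=0.0944, e^3.88=48.4242, e^-0.18=0.8353, e^-0.6=0.5488
Sum = 49.9027
Softmax = [0.0019, 0.9704, 0.0167, 0.011]
p[3] = 0.5488/49.9027 = 0.011

0.011


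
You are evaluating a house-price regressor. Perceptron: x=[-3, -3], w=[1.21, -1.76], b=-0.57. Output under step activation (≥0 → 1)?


z = (-3)·(1.21) + (-3)·(-1.76) - 0.57
  = 1.08
step(z) = 1 (z≥0)

1


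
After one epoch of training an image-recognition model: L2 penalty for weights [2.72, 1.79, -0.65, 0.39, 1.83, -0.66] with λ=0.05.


‖w‖₂² = (2.72)² + (1.79)² + (-0.65)² + (0.39)² + (1.83)² + (-0.66)²
     = 7.3984 + 3.2041 + 0.4225 + 0.1521 + 3.3489 + 0.4356
     = 14.9616
λ·‖w‖₂² = 0.05·14.9616 = 0.74808

0.74808


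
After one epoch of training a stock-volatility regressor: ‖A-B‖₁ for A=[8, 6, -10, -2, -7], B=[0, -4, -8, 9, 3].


d = |8-0| + |6+ 4| + |-10+ 8| + |-2-9| + |-7-3|
  = 8 + 10 + 2 + 11 + 10
  = 41

41


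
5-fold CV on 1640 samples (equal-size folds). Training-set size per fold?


Fold size = 1640/5 = 328
Training per fold = 1640 - 328 = 1312

1312


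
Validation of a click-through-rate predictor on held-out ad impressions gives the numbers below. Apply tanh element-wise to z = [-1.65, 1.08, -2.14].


tanh(-1.65) = -0.9289
tanh(1.08) = 0.7932
tanh(-2.14) = -0.9727
result = [-0.9289, 0.7932, -0.9727]

[-0.9289, 0.7932, -0.9727]


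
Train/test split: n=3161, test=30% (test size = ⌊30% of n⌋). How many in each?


Test = ⌊3161·30/100⌋ = 948
Train = 3161 - 948 = 2213

Train: 2213, Test: 948


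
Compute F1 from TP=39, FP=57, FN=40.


Precision = 39/96 = 0.4062
Recall = 39/79 = 0.4937
F1 = 2·P·R/(P+R) = 2·TP/(2·TP+FP+FN) = 78/(78+57+40) = 78/175 = 0.4457

0.4457


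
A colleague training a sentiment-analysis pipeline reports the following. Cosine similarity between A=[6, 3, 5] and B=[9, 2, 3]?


A·B = 6·9 + 3·2 + 5·3 = 75
‖A‖ = √70 = 8.3666, ‖B‖ = √94 = 9.6954
cos = 75/(√70·√94) = 75/√6580 = 0.9246

0.9246


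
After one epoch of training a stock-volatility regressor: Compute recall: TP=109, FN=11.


Recall = TP/(TP+FN)
= 109/(109+11)
= 109/120 = 90.83%

90.83%


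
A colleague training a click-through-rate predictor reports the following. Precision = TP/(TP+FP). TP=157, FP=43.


Precision = TP/(TP+FP)
= 157/(157+43)
= 157/200 = 78.5%

78.5%


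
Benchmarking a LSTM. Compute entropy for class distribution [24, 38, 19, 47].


Probabilities: [24/128, 38/128, 19/128, 47/128] ≈ [0.1875, 0.2969, 0.1484, 0.3672]
H = -((24/128)·log₂(24/128) + (38/128)·log₂(38/128) + (19/128)·log₂(19/128) + (47/128)·log₂(47/128))
  = 1.9122 bits

1.9122 bits


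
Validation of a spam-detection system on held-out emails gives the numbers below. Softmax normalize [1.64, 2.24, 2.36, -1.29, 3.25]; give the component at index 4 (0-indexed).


Exponentials: e^1.64=5.1552, e^2.24=9.3933, e^2.36=10.591, e^-1.29=0.2753, e^3.25=25.7903
Sum = 51.2051
Softmax = [0.1007, 0.1834, 0.2068, 0.0054, 0.5037]
p[4] = 25.7903/51.2051 = 0.5037

0.5037


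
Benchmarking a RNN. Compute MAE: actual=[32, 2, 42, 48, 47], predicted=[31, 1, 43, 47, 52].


Absolute errors: |32-31|=1, |2-1|=1, |42-43|=1, |48-47|=1, |47-52|=5
Sum = 9
MAE = 9/5 = 9/5

9/5


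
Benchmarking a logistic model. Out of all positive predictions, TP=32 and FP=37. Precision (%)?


Precision = TP/(TP+FP)
= 32/(32+37)
= 32/69 = 46.38%

46.38%


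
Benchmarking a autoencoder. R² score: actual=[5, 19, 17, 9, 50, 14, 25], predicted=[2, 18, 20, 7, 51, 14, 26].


ȳ = 19.8571
SS_res = Σ(y-ŷ)² = 25
SS_tot = Σ(y-ȳ)² = 1316.86
R² = 1 - SS_res/SS_tot = 1 - 0.019 = 0.981

0.981


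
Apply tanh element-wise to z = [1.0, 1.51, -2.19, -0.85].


tanh(1.0) = 0.7616
tanh(1.51) = 0.9069
tanh(-2.19) = -0.9753
tanh(-0.85) = -0.6911
result = [0.7616, 0.9069, -0.9753, -0.6911]

[0.7616, 0.9069, -0.9753, -0.6911]


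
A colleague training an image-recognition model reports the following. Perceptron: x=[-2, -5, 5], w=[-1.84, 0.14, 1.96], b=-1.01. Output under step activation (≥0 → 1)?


z = (-2)·(-1.84) + (-5)·(0.14) + (5)·(1.96) - 1.01
  = 11.77
step(z) = 1 (z≥0)

1


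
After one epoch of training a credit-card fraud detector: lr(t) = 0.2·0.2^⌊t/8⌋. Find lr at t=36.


n_drops = ⌊36/8⌋ = 4
lr = 0.2·0.2^4 = 0.2·0.0016 = 0.00032

0.00032


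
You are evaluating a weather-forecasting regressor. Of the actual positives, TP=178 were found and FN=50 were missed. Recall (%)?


Recall = TP/(TP+FN)
= 178/(178+50)
= 178/228 = 78.07%

78.07%


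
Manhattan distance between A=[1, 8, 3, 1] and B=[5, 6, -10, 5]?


d = |1-5| + |8-6| + |3+ 10| + |1-5|
  = 4 + 2 + 13 + 4
  = 23

23


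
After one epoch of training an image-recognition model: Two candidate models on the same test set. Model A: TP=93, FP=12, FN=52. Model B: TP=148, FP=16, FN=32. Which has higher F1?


Model A: P=93/105=0.8857, R=93/145=0.6414, F1=2PR/(P+R)=2TP/(2TP+FP+FN)=186/250=0.744
Model B: P=148/164=0.9024, R=148/180=0.8222, F1=2PR/(P+R)=2TP/(2TP+FP+FN)=296/344=0.8605
0.744 < 0.8605 → Model B

Model B


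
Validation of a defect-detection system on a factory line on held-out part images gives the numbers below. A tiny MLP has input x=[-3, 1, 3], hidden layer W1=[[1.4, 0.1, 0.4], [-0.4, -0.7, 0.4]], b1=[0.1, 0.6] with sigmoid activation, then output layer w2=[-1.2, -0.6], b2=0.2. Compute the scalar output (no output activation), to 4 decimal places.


z1[0] = (1.4)·(-3) + (0.1)·(1) + (0.4)·(3) + 0.1 = -2.8
z1[1] = (-0.4)·(-3) + (-0.7)·(1) + (0.4)·(3) + 0.6 = 2.3
h = sigmoid(z1) = [0.0573, 0.9089]
output = (-1.2)·(0.0573) + (-0.6)·(0.9089) + 0.2 = -0.4141

-0.4141


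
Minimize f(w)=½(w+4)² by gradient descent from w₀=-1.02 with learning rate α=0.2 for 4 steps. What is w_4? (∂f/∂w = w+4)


step 1: grad = -1.02+4 = 2.98; w = -1.02 - 0.2·(2.98) = -1.616
step 2: grad = -1.616+4 = 2.384; w = -1.616 - 0.2·(2.384) = -2.0928
step 3: grad = -2.0928+4 = 1.9072; w = -2.0928 - 0.2·(1.9072) = -2.47424
step 4: grad = -2.47424+4 = 1.52576; w = -2.47424 - 0.2·(1.52576) = -2.779392

-2.779392


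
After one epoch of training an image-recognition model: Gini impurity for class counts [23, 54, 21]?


Probabilities: [23/98, 54/98, 21/98] ≈ [0.2347, 0.551, 0.2143]
Σpᵢ² = (529 + 2916 + 441)/98² = 3886/9604
Gini = 1 - Σpᵢ² = 1 - 3886/9604 = 0.5954

0.5954


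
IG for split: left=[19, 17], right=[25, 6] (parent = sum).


Parent = [44, 23], H_parent = 0.9279
H_left = 0.9978 (n=36), H_right = 0.7088 (n=31)
H_children = (36/67)·0.9978 + (31/67)·0.7088 = 0.8641
IG = 0.9279 - 0.8641 = 0.0638

0.0638


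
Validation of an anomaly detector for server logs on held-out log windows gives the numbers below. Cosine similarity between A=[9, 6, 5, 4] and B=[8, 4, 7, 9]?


A·B = 9·8 + 6·4 + 5·7 + 4·9 = 167
‖A‖ = √158 = 12.5698, ‖B‖ = √210 = 14.4914
cos = 167/(√158·√210) = 167/√33180 = 0.9168

0.9168


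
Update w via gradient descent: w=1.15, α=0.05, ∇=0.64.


w_new = w - α·∇
= 1.15 - 0.05·0.64
= 1.15 - 0.032
= 1.118

1.118


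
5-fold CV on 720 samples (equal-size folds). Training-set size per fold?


Fold size = 720/5 = 144
Training per fold = 720 - 144 = 576

576


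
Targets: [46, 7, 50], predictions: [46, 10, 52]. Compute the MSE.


Squared errors: (46-46)²=0, (7-10)²=9, (50-52)²=4
Sum = 13
MSE = 13/3 = 13/3

13/3


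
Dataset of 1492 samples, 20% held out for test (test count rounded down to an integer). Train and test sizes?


Test = ⌊1492·20/100⌋ = 298
Train = 1492 - 298 = 1194

Train: 1194, Test: 298


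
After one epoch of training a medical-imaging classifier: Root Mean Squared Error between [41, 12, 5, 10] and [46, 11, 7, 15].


MSE = 55/4 = 13.75
RMSE = √(55/4) = 3.7081

3.7081


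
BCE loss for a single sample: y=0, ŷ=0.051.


BCE = -[y·ln(p) + (1-y)·ln(1-p)]
= -0 - 1·ln(1-0.051)
= -ln(0.949) = 0.0523

0.0523


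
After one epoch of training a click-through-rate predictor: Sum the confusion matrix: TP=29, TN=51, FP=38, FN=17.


Total = TP + TN + FP + FN
= 29 + 51 + 38 + 17
= 135
(Predicted positive: 67, predicted negative: 68)

135


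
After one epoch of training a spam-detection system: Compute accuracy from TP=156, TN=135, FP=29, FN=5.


Accuracy = (TP+TN)/(TP+TN+FP+FN)
= (156+135)/(325)
= 291/325 = 89.54%

89.54%


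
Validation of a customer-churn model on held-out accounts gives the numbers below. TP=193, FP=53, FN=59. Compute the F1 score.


Precision = 193/246 = 0.7846
Recall = 193/252 = 0.7659
F1 = 2·P·R/(P+R) = 2·TP/(2·TP+FP+FN) = 386/(386+53+59) = 386/498 = 0.7751

0.7751


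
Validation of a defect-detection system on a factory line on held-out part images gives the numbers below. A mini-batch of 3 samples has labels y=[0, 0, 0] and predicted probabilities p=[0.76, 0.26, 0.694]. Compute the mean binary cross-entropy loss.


L[0] = -ln(1-0.76) = -ln(0.24) = 1.4271
L[1] = -ln(1-0.26) = -ln(0.74) = 0.3011
L[2] = -ln(1-0.694) = -ln(0.306) = 1.1842
mean = (1.4271 + 0.3011 + 1.1842)/3 = 0.9708

0.9708


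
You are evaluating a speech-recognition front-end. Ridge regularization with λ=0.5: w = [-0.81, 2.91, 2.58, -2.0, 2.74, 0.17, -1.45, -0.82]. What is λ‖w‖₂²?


‖w‖₂² = (-0.81)² + (2.91)² + (2.58)² + (-2.0)² + (2.74)² + (0.17)² + (-1.45)² + (-0.82)²
     = 0.6561 + 8.4681 + 6.6564 + 4 + 7.5076 + 0.0289 + 2.1025 + 0.6724
     = 30.092
λ·‖w‖₂² = 0.5·30.092 = 15.046

15.046


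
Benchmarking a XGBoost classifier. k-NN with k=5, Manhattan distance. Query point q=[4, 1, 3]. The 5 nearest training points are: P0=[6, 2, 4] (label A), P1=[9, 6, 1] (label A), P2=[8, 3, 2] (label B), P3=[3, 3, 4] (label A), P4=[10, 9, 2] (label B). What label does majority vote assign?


d(q,P0) = 4  (label A)
d(q,P1) = 12  (label A)
d(q,P2) = 7  (label B)
d(q,P3) = 4  (label A)
d(q,P4) = 15  (label B)
Votes: A=3, B=2
Majority → A

A


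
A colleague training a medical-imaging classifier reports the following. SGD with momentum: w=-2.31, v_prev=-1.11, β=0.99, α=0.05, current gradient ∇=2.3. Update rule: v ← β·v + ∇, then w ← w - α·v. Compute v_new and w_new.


v_new = 0.99·-1.11 + 2.3 = -1.0989 + 2.3 = 1.2011
w_new = -2.31 - 0.05·1.2011 = -2.31 - 0.060055 = -2.370055

v_new=1.2011, w_new=-2.370055


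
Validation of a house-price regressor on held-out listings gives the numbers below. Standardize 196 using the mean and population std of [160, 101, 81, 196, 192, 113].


μ = 140.5, σ = 44.6645
z = (196 - 140.5)/44.6645 = 1.2426

1.2426


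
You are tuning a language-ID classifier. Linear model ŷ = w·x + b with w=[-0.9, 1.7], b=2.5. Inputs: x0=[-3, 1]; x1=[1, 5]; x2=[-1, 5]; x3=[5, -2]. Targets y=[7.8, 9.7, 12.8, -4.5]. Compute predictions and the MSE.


ŷ0 = (-0.9)·(-3) + (1.7)·(1) + 2.5 = 6.9
ŷ1 = (-0.9)·(1) + (1.7)·(5) + 2.5 = 10.1
ŷ2 = (-0.9)·(-1) + (1.7)·(5) + 2.5 = 11.9
ŷ3 = (-0.9)·(5) + (1.7)·(-2) + 2.5 = -5.4
errors² = [0.81, 0.16, 0.81, 0.81]
MSE = 2.5900/4 = 0.6475

0.6475


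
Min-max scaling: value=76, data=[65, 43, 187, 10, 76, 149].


min=10, max=187
(76-10)/(187-10) = 66/177 = 0.3729

0.3729


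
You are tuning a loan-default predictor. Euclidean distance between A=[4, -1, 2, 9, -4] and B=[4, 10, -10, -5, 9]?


d = √((4-4)² + (-1-10)² + (2+ 10)² + (9+ 5)² + (-4-9)²)
  = √(0 + 121 + 144 + 196 + 169)
  = √630 = 25.0998

25.0998


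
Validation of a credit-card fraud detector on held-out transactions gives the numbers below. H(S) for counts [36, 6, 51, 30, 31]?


Probabilities: [36/154, 6/154, 51/154, 30/154, 31/154] ≈ [0.2338, 0.039, 0.3312, 0.1948, 0.2013]
H = -((36/154)·log₂(36/154) + (6/154)·log₂(6/154) + (51/154)·log₂(51/154) + (30/154)·log₂(30/154) + (31/154)·log₂(31/154))
  = 2.1258 bits

2.1258 bits


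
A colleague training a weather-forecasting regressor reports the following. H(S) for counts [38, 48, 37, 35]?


Probabilities: [38/158, 48/158, 37/158, 35/158] ≈ [0.2405, 0.3038, 0.2342, 0.2215]
H = -((38/158)·log₂(38/158) + (48/158)·log₂(48/158) + (37/158)·log₂(37/158) + (35/158)·log₂(35/158))
  = 1.9888 bits

1.9888 bits


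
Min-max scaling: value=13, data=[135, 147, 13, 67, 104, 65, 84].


min=13, max=147
(13-13)/(147-13) = 0/134 = 0.0

0.0


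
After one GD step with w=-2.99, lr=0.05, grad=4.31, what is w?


w_new = w - α·∇
= -2.99 - 0.05·4.31
= -2.99 - 0.2155
= -3.2055

-3.2055


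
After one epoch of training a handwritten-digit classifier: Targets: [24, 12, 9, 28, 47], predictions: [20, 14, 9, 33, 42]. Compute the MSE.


Squared errors: (24-20)²=16, (12-14)²=4, (9-9)²=0, (28-33)²=25, (47-42)²=25
Sum = 70
MSE = 70/5 = 14

14


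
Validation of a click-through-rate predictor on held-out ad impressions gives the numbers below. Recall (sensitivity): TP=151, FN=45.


Recall = TP/(TP+FN)
= 151/(151+45)
= 151/196 = 77.04%

77.04%


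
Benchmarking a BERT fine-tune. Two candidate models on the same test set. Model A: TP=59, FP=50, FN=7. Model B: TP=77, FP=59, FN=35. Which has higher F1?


Model A: P=59/109=0.5413, R=59/66=0.8939, F1=2PR/(P+R)=2TP/(2TP+FP+FN)=118/175=0.6743
Model B: P=77/136=0.5662, R=77/112=0.6875, F1=2PR/(P+R)=2TP/(2TP+FP+FN)=154/248=0.621
0.6743 > 0.621 → Model A

Model A


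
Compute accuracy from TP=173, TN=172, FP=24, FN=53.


Accuracy = (TP+TN)/(TP+TN+FP+FN)
= (173+172)/(422)
= 345/422 = 81.75%

81.75%


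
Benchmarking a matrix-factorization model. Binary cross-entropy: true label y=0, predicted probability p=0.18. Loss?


BCE = -[y·ln(p) + (1-y)·ln(1-p)]
= -0 - 1·ln(1-0.18)
= -ln(0.82) = 0.1985

0.1985


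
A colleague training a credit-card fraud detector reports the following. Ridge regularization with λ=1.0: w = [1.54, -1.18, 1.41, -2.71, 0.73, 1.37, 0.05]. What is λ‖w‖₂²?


‖w‖₂² = (1.54)² + (-1.18)² + (1.41)² + (-2.71)² + (0.73)² + (1.37)² + (0.05)²
     = 2.3716 + 1.3924 + 1.9881 + 7.3441 + 0.5329 + 1.8769 + 0.0025
     = 15.5085
λ·‖w‖₂² = 1.0·15.5085 = 15.5085

15.5085


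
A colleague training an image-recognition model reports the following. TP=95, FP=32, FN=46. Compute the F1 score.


Precision = 95/127 = 0.748
Recall = 95/141 = 0.6738
F1 = 2·P·R/(P+R) = 2·TP/(2·TP+FP+FN) = 190/(190+32+46) = 190/268 = 0.709

0.709


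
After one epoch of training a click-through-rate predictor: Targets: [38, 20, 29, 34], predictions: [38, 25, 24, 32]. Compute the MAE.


Absolute errors: |38-38|=0, |20-25|=5, |29-24|=5, |34-32|=2
Sum = 12
MAE = 12/4 = 3

3


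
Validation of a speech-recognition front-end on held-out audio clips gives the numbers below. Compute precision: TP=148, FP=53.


Precision = TP/(TP+FP)
= 148/(148+53)
= 148/201 = 73.63%

73.63%


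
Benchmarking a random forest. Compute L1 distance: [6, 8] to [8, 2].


d = |6-8| + |8-2|
  = 2 + 6
  = 8

8


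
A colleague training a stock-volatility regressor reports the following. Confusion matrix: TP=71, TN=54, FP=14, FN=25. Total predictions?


Total = TP + TN + FP + FN
= 71 + 54 + 14 + 25
= 164
(Predicted positive: 85, predicted negative: 79)

164


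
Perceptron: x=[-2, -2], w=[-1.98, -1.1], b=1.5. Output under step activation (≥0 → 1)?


z = (-2)·(-1.98) + (-2)·(-1.1) + 1.5
  = 7.66
step(z) = 1 (z≥0)

1


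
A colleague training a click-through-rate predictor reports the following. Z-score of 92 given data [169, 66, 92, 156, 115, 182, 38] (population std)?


μ = 116.8571, σ = 50.5977
z = (92 - 116.8571)/50.5977 = -0.4913

-0.4913


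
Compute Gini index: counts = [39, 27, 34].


Probabilities: [39/100, 27/100, 34/100] ≈ [0.39, 0.27, 0.34]
Σpᵢ² = (1521 + 729 + 1156)/100² = 3406/10000
Gini = 1 - Σpᵢ² = 1 - 3406/10000 = 0.6594

0.6594


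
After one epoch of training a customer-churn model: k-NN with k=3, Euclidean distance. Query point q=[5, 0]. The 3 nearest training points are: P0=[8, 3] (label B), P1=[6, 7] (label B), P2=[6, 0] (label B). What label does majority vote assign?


d(q,P0) = 4.2426  (label B)
d(q,P1) = 7.0711  (label B)
d(q,P2) = 1.0  (label B)
Votes: A=0, B=3
Majority → B

B


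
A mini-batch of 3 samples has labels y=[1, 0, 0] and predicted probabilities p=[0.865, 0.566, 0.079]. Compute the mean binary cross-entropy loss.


L[0] = -ln(0.865) = 0.145
L[1] = -ln(1-0.566) = -ln(0.434) = 0.8347
L[2] = -ln(1-0.079) = -ln(0.921) = 0.0823
mean = (0.145 + 0.8347 + 0.0823)/3 = 0.354

0.354


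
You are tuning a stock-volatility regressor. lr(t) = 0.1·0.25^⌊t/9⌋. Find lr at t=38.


n_drops = ⌊38/9⌋ = 4
lr = 0.1·0.25^4 = 0.1·0.00390625 = 0.000390625

0.000390625


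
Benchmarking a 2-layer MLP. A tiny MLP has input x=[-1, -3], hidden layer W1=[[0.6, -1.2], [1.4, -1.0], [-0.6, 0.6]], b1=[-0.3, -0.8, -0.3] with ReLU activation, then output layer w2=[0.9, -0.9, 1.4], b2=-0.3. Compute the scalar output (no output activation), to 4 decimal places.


z1[0] = (0.6)·(-1) + (-1.2)·(-3) - 0.3 = 2.7
z1[1] = (1.4)·(-1) + (-1.0)·(-3) - 0.8 = 0.8
z1[2] = (-0.6)·(-1) + (0.6)·(-3) - 0.3 = -1.5
h = ReLU(z1) = [2.7, 0.8, 0.0]
output = (0.9)·(2.7) + (-0.9)·(0.8) + (1.4)·(0.0) - 0.3 = 1.41

1.41


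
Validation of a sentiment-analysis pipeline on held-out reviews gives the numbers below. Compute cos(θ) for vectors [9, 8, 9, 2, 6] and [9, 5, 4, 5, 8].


A·B = 9·9 + 8·5 + 9·4 + 2·5 + 6·8 = 215
‖A‖ = √266 = 16.3095, ‖B‖ = √211 = 14.5258
cos = 215/(√266·√211) = 215/√56126 = 0.9075

0.9075


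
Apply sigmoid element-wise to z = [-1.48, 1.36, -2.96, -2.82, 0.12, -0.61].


σ(-1.48) = 1/(1+e^1.48) = 0.1854
σ(1.36) = 1/(1+e^-1.36) = 0.7958
σ(-2.96) = 1/(1+e^2.96) = 0.0493
σ(-2.82) = 1/(1+e^2.82) = 0.0563
σ(0.12) = 1/(1+e^-0.12) = 0.53
σ(-0.61) = 1/(1+e^0.61) = 0.3521
result = [0.1854, 0.7958, 0.0493, 0.0563, 0.53, 0.3521]

[0.1854, 0.7958, 0.0493, 0.0563, 0.53, 0.3521]


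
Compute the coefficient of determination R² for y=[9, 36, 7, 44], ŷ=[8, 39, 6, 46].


ȳ = 24
SS_res = Σ(y-ŷ)² = 15
SS_tot = Σ(y-ȳ)² = 1058
R² = 1 - SS_res/SS_tot = 1 - 0.0142 = 0.9858

0.9858


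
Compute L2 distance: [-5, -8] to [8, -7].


d = √((-5-8)² + (-8+ 7)²)
  = √(169 + 1)
  = √170 = 13.0384

13.0384


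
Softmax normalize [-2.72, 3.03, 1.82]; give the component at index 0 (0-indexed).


Exponentials: e^-2.72=0.0659, e^3.03=20.6972, e^1.82=6.1719
Sum = 26.935
Softmax = [0.0024, 0.7684, 0.2291]
p[0] = 0.0659/26.935 = 0.0024

0.0024


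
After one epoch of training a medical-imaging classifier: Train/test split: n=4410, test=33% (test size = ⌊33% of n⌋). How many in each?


Test = ⌊4410·33/100⌋ = 1455
Train = 4410 - 1455 = 2955

Train: 2955, Test: 1455


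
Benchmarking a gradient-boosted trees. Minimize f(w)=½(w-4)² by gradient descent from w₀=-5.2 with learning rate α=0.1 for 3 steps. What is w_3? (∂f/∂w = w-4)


step 1: grad = -5.2-4 = -9.2; w = -5.2 - 0.1·(-9.2) = -4.28
step 2: grad = -4.28-4 = -8.28; w = -4.28 - 0.1·(-8.28) = -3.452
step 3: grad = -3.452-4 = -7.452; w = -3.452 - 0.1·(-7.452) = -2.7068

-2.7068


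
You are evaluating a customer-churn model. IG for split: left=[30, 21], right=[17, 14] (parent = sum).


Parent = [47, 35], H_parent = 0.9845
H_left = 0.9774 (n=51), H_right = 0.9932 (n=31)
H_children = (51/82)·0.9774 + (31/82)·0.9932 = 0.9834
IG = 0.9845 - 0.9834 = 0.0011

0.0011


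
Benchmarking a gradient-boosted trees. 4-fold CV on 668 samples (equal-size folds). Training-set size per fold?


Fold size = 668/4 = 167
Training per fold = 668 - 167 = 501

501


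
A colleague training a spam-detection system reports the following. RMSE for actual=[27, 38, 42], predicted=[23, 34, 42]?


MSE = 32/3 = 10.6667
RMSE = √(32/3) = 3.266

3.266


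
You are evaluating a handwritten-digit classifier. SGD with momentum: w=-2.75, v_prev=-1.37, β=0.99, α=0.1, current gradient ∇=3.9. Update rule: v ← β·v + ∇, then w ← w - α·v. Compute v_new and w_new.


v_new = 0.99·-1.37 + 3.9 = -1.3563 + 3.9 = 2.5437
w_new = -2.75 - 0.1·2.5437 = -2.75 - 0.25437 = -3.00437

v_new=2.5437, w_new=-3.00437


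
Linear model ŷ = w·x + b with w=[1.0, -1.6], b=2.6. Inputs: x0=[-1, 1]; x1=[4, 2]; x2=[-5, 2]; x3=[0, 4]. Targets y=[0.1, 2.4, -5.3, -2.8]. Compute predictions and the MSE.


ŷ0 = (1.0)·(-1) + (-1.6)·(1) + 2.6 = 0.0
ŷ1 = (1.0)·(4) + (-1.6)·(2) + 2.6 = 3.4
ŷ2 = (1.0)·(-5) + (-1.6)·(2) + 2.6 = -5.6
ŷ3 = (1.0)·(0) + (-1.6)·(4) + 2.6 = -3.8
errors² = [0.01, 1.0, 0.09, 1.0]
MSE = 2.1000/4 = 0.525

0.525


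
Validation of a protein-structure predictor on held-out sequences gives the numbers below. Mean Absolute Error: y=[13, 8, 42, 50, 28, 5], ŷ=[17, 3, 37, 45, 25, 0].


Absolute errors: |13-17|=4, |8-3|=5, |42-37|=5, |50-45|=5, |28-25|=3, |5-0|=5
Sum = 27
MAE = 27/6 = 9/2

9/2


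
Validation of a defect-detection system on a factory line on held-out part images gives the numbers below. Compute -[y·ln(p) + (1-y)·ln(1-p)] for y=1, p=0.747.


BCE = -[y·ln(p) + (1-y)·ln(1-p)]
= -1·ln(0.747) - 0
= -ln(0.747) = 0.2917

0.2917


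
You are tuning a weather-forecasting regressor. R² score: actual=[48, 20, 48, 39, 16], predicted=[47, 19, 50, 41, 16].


ȳ = 34.2
SS_res = Σ(y-ŷ)² = 10
SS_tot = Σ(y-ȳ)² = 936.8
R² = 1 - SS_res/SS_tot = 1 - 0.0107 = 0.9893

0.9893


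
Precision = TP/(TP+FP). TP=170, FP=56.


Precision = TP/(TP+FP)
= 170/(170+56)
= 170/226 = 75.22%

75.22%


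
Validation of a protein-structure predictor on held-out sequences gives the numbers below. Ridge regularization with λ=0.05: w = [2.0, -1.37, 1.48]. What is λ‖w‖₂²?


‖w‖₂² = (2.0)² + (-1.37)² + (1.48)²
     = 4 + 1.8769 + 2.1904
     = 8.0673
λ·‖w‖₂² = 0.05·8.0673 = 0.403365

0.403365


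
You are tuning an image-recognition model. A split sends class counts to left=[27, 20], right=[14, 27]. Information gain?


Parent = [41, 47], H_parent = 0.9966
H_left = 0.9839 (n=47), H_right = 0.9262 (n=41)
H_children = (47/88)·0.9839 + (41/88)·0.9262 = 0.957
IG = 0.9966 - 0.957 = 0.0396

0.0396


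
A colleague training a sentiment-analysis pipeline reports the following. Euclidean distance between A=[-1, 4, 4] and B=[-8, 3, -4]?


d = √((-1+ 8)² + (4-3)² + (4+ 4)²)
  = √(49 + 1 + 64)
  = √114 = 10.6771

10.6771


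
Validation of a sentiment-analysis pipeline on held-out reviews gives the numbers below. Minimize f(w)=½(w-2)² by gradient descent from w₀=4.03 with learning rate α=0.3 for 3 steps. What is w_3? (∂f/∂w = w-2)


step 1: grad = 4.03-2 = 2.03; w = 4.03 - 0.3·(2.03) = 3.421
step 2: grad = 3.421-2 = 1.421; w = 3.421 - 0.3·(1.421) = 2.9947
step 3: grad = 2.9947-2 = 0.9947; w = 2.9947 - 0.3·(0.9947) = 2.69629

2.69629


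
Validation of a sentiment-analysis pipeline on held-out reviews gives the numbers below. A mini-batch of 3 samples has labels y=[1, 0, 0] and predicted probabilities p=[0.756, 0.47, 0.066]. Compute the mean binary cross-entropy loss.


L[0] = -ln(0.756) = 0.2797
L[1] = -ln(1-0.47) = -ln(0.53) = 0.6349
L[2] = -ln(1-0.066) = -ln(0.934) = 0.0683
mean = (0.2797 + 0.6349 + 0.0683)/3 = 0.3276

0.3276


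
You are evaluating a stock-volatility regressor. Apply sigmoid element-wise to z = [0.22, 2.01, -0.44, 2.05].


σ(0.22) = 1/(1+e^-0.22) = 0.5548
σ(2.01) = 1/(1+e^-2.01) = 0.8818
σ(-0.44) = 1/(1+e^0.44) = 0.3917
σ(2.05) = 1/(1+e^-2.05) = 0.8859
result = [0.5548, 0.8818, 0.3917, 0.8859]

[0.5548, 0.8818, 0.3917, 0.8859]


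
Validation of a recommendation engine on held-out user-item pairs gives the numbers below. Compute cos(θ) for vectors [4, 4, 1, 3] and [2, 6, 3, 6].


A·B = 4·2 + 4·6 + 1·3 + 3·6 = 53
‖A‖ = √42 = 6.4807, ‖B‖ = √85 = 9.2195
cos = 53/(√42·√85) = 53/√3570 = 0.887

0.887


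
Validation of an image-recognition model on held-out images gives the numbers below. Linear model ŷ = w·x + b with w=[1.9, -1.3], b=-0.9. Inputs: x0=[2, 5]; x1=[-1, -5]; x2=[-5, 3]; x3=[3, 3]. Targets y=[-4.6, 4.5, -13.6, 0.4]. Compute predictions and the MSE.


ŷ0 = (1.9)·(2) + (-1.3)·(5) - 0.9 = -3.6
ŷ1 = (1.9)·(-1) + (-1.3)·(-5) - 0.9 = 3.7
ŷ2 = (1.9)·(-5) + (-1.3)·(3) - 0.9 = -14.3
ŷ3 = (1.9)·(3) + (-1.3)·(3) - 0.9 = 0.9
errors² = [1.0, 0.64, 0.49, 0.25]
MSE = 2.3800/4 = 0.595

0.595


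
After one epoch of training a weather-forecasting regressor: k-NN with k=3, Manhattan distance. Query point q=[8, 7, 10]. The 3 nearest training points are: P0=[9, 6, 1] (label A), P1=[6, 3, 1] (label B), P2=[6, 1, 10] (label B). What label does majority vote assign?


d(q,P0) = 11  (label A)
d(q,P1) = 15  (label B)
d(q,P2) = 8  (label B)
Votes: A=1, B=2
Majority → B

B


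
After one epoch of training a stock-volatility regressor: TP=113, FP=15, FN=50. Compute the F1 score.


Precision = 113/128 = 0.8828
Recall = 113/163 = 0.6933
F1 = 2·P·R/(P+R) = 2·TP/(2·TP+FP+FN) = 226/(226+15+50) = 226/291 = 0.7766

0.7766


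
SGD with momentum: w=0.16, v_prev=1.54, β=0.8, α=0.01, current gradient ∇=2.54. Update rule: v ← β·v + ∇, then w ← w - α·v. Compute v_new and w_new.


v_new = 0.8·1.54 + 2.54 = 1.232 + 2.54 = 3.772
w_new = 0.16 - 0.01·3.772 = 0.16 - 0.03772 = 0.12228

v_new=3.772, w_new=0.12228


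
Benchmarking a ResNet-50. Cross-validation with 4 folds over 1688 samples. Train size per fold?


Fold size = 1688/4 = 422
Training per fold = 1688 - 422 = 1266

1266


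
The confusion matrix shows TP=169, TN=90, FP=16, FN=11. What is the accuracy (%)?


Accuracy = (TP+TN)/(TP+TN+FP+FN)
= (169+90)/(286)
= 259/286 = 90.56%

90.56%


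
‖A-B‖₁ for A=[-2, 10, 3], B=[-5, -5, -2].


d = |-2+ 5| + |10+ 5| + |3+ 2|
  = 3 + 15 + 5
  = 23

23


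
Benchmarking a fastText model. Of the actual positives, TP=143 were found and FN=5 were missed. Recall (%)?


Recall = TP/(TP+FN)
= 143/(143+5)
= 143/148 = 96.62%

96.62%


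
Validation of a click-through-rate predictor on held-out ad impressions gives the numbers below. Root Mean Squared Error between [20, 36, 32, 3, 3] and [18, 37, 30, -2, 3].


MSE = 34/5 = 6.8
RMSE = √(34/5) = 2.6077

2.6077


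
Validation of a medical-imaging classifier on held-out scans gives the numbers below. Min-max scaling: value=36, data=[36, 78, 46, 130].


min=36, max=130
(36-36)/(130-36) = 0/94 = 0.0

0.0


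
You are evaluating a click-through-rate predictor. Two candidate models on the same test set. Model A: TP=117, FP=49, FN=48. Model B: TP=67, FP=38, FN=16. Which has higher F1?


Model A: P=117/166=0.7048, R=117/165=0.7091, F1=2PR/(P+R)=2TP/(2TP+FP+FN)=234/331=0.7069
Model B: P=67/105=0.6381, R=67/83=0.8072, F1=2PR/(P+R)=2TP/(2TP+FP+FN)=134/188=0.7128
0.7069 < 0.7128 → Model B

Model B


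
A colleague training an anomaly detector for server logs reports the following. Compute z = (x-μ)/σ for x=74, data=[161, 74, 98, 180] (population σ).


μ = 128.25, σ = 43.6141
z = (74 - 128.25)/43.6141 = -1.2439

-1.2439


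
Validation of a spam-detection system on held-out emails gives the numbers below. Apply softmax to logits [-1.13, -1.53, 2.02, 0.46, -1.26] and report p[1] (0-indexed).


Exponentials: e^-1.13=0.323, e^-1.53=0.2165, e^2.02=7.5383, e^0.46=1.5841, e^-1.26=0.2837
Sum = 9.9456
Softmax = [0.0325, 0.0218, 0.758, 0.1593, 0.0285]
p[1] = 0.2165/9.9456 = 0.0218

0.0218


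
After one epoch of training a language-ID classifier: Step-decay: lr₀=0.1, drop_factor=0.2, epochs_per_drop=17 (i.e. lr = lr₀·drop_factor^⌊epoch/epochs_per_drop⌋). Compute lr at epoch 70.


n_drops = ⌊70/17⌋ = 4
lr = 0.1·0.2^4 = 0.1·0.0016 = 0.00016

0.00016


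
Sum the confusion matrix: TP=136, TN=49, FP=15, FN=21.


Total = TP + TN + FP + FN
= 136 + 49 + 15 + 21
= 221
(Predicted positive: 151, predicted negative: 70)

221


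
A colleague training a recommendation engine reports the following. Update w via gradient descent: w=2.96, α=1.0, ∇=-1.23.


w_new = w - α·∇
= 2.96 - 1.0·-1.23
= 2.96 + 1.23
= 4.19

4.19


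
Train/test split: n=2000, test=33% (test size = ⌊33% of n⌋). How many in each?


Test = ⌊2000·33/100⌋ = 660
Train = 2000 - 660 = 1340

Train: 1340, Test: 660


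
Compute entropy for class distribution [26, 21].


Probabilities: [26/47, 21/47] ≈ [0.5532, 0.4468]
H = -((26/47)·log₂(26/47) + (21/47)·log₂(21/47))
  = 0.9918 bits

0.9918 bits


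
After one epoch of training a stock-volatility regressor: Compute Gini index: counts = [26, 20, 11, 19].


Probabilities: [26/76, 20/76, 11/76, 19/76] ≈ [0.3421, 0.2632, 0.1447, 0.25]
Σpᵢ² = (676 + 400 + 121 + 361)/76² = 1558/5776
Gini = 1 - Σpᵢ² = 1 - 1558/5776 = 0.7303

0.7303


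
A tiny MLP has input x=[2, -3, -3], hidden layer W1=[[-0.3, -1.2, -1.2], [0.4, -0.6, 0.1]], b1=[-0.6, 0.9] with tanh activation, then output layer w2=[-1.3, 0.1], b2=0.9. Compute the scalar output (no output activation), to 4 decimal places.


z1[0] = (-0.3)·(2) + (-1.2)·(-3) + (-1.2)·(-3) - 0.6 = 6.0
z1[1] = (0.4)·(2) + (-0.6)·(-3) + (0.1)·(-3) + 0.9 = 3.2
h = tanh(z1) = [1.0, 0.9967]
output = (-1.3)·(1.0) + (0.1)·(0.9967) + 0.9 = -0.3003

-0.3003


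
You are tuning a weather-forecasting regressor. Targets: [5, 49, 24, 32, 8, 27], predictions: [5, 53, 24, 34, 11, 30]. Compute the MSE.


Squared errors: (5-5)²=0, (49-53)²=16, (24-24)²=0, (32-34)²=4, (8-11)²=9, (27-30)²=9
Sum = 38
MSE = 38/6 = 19/3

19/3


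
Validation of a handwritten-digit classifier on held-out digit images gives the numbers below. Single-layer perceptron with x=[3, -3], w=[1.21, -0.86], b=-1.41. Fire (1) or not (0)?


z = (3)·(1.21) + (-3)·(-0.86) - 1.41
  = 4.8
step(z) = 1 (z≥0)

1


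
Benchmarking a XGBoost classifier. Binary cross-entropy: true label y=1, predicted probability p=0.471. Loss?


BCE = -[y·ln(p) + (1-y)·ln(1-p)]
= -1·ln(0.471) - 0
= -ln(0.471) = 0.7529

0.7529


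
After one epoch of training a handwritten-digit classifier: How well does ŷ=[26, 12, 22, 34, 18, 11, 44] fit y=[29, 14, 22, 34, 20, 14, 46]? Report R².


ȳ = 25.5714
SS_res = Σ(y-ŷ)² = 30
SS_tot = Σ(y-ȳ)² = 811.71
R² = 1 - SS_res/SS_tot = 1 - 0.037 = 0.963

0.963


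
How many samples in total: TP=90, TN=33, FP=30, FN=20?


Total = TP + TN + FP + FN
= 90 + 33 + 30 + 20
= 173
(Predicted positive: 120, predicted negative: 53)

173


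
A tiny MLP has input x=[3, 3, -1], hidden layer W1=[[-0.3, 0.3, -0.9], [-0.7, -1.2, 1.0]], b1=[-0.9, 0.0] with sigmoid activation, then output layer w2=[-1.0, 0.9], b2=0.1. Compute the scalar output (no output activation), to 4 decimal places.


z1[0] = (-0.3)·(3) + (0.3)·(3) + (-0.9)·(-1) - 0.9 = 0.0
z1[1] = (-0.7)·(3) + (-1.2)·(3) + (1.0)·(-1) + 0.0 = -6.7
h = sigmoid(z1) = [0.5, 0.0012]
output = (-1.0)·(0.5) + (0.9)·(0.0012) + 0.1 = -0.3989

-0.3989


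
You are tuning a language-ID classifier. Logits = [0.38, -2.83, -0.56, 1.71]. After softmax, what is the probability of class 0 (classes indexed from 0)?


Exponentials: e^0.38=1.4623, e^-2.83=0.059, e^-0.56=0.5712, e^1.71=5.529
Sum = 7.6215
Softmax = [0.1919, 0.0077, 0.0749, 0.7254]
p[0] = 1.4623/7.6215 = 0.1919

0.1919


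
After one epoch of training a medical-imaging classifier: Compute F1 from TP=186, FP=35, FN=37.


Precision = 186/221 = 0.8416
Recall = 186/223 = 0.8341
F1 = 2·P·R/(P+R) = 2·TP/(2·TP+FP+FN) = 372/(372+35+37) = 372/444 = 0.8378

0.8378


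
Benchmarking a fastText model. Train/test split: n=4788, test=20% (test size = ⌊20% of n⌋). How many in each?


Test = ⌊4788·20/100⌋ = 957
Train = 4788 - 957 = 3831

Train: 3831, Test: 957


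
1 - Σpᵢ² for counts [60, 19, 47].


Probabilities: [60/126, 19/126, 47/126] ≈ [0.4762, 0.1508, 0.373]
Σpᵢ² = (3600 + 361 + 2209)/126² = 6170/15876
Gini = 1 - Σpᵢ² = 1 - 6170/15876 = 0.6114

0.6114


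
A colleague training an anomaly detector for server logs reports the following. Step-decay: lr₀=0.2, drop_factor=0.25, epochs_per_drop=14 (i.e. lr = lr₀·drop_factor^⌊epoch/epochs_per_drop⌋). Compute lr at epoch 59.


n_drops = ⌊59/14⌋ = 4
lr = 0.2·0.25^4 = 0.2·0.00390625 = 0.00078125

0.00078125


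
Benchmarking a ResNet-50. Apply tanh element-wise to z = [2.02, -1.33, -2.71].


tanh(2.02) = 0.9654
tanh(-1.33) = -0.8692
tanh(-2.71) = -0.9912
result = [0.9654, -0.8692, -0.9912]

[0.9654, -0.8692, -0.9912]


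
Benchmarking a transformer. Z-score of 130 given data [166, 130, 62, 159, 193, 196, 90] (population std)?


μ = 142.2857, σ = 47.2523
z = (130 - 142.2857)/47.2523 = -0.26

-0.26


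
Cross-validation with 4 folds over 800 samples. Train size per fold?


Fold size = 800/4 = 200
Training per fold = 800 - 200 = 600

600


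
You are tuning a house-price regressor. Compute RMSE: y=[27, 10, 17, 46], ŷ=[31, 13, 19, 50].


MSE = 45/4 = 11.25
RMSE = √(45/4) = 3.3541

3.3541


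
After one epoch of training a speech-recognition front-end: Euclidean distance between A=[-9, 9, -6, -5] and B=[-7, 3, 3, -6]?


d = √((-9+ 7)² + (9-3)² + (-6-3)² + (-5+ 6)²)
  = √(4 + 36 + 81 + 1)
  = √122 = 11.0454

11.0454


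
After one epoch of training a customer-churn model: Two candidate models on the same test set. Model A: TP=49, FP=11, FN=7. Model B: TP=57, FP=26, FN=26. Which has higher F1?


Model A: P=49/60=0.8167, R=49/56=0.875, F1=2PR/(P+R)=2TP/(2TP+FP+FN)=98/116=0.8448
Model B: P=57/83=0.6867, R=57/83=0.6867, F1=2PR/(P+R)=2TP/(2TP+FP+FN)=114/166=0.6867
0.8448 > 0.6867 → Model A

Model A


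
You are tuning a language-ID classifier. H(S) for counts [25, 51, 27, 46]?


Probabilities: [25/149, 51/149, 27/149, 46/149] ≈ [0.1678, 0.3423, 0.1812, 0.3087]
H = -((25/149)·log₂(25/149) + (51/149)·log₂(51/149) + (27/149)·log₂(27/149) + (46/149)·log₂(46/149))
  = 1.9315 bits

1.9315 bits
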